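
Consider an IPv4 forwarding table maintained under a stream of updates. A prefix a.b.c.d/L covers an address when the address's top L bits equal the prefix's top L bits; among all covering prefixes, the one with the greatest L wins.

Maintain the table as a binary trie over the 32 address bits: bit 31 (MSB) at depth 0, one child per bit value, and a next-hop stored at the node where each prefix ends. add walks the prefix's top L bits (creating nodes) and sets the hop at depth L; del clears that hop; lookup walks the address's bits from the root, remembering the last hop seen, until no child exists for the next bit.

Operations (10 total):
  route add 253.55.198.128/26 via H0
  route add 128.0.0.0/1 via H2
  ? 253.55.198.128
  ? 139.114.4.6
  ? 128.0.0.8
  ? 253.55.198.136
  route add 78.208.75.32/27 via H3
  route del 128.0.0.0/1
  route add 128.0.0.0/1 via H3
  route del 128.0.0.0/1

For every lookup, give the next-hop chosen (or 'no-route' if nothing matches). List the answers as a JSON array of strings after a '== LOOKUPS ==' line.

Process each operation:
  add 253.55.198.128/26 -> H0 at depth 26
  add 128.0.0.0/1 -> H2 at depth 1
  lookup 253.55.198.128: bits 11111101001101111100011010 walk d0:-→d1:H2→d2:-→d3:-→d4:-→d5:-→d6:-→d7:-→d8:-→d9:-→d10:-→d11:-→d12:-→d13:-→d14:-→d15:-→d16:-→d17:-→d18:-→d19:-→d20:-→d21:-→d22:-→d23:-→d24:-→d25:-→d26:H0 -> H0
  lookup 139.114.4.6: bits 1 walk d0:-→d1:H2 -> H2
  lookup 128.0.0.8: bits 1 walk d0:-→d1:H2 -> H2
  lookup 253.55.198.136: bits 11111101001101111100011010 walk d0:-→d1:H2→d2:-→d3:-→d4:-→d5:-→d6:-→d7:-→d8:-→d9:-→d10:-→d11:-→d12:-→d13:-→d14:-→d15:-→d16:-→d17:-→d18:-→d19:-→d20:-→d21:-→d22:-→d23:-→d24:-→d25:-→d26:H0 -> H0
  add 78.208.75.32/27 -> H3 at depth 27
  del 128.0.0.0/1 (clear depth 1)
  add 128.0.0.0/1 -> H3 at depth 1
  del 128.0.0.0/1 (clear depth 1)

== LOOKUPS ==
["H0","H2","H2","H0"]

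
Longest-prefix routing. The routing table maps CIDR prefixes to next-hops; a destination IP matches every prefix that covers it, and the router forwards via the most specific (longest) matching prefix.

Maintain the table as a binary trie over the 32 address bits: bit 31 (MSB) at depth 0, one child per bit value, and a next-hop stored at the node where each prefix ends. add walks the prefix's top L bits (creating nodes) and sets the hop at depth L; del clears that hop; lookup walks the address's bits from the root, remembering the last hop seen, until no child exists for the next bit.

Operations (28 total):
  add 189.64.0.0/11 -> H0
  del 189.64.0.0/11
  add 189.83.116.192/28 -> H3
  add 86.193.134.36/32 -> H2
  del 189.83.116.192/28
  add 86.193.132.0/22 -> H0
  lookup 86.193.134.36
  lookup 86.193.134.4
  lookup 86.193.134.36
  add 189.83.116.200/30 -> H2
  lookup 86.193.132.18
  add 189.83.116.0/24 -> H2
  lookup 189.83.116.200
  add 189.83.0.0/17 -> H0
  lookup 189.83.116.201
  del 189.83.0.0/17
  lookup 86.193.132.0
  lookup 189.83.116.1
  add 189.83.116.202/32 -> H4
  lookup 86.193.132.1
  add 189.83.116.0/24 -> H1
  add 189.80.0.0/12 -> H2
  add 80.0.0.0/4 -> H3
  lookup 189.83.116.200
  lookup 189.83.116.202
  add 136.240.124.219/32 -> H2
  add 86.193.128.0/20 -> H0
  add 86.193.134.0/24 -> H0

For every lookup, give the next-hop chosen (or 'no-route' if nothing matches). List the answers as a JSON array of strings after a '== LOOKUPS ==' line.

Process each operation:
  + 189.64.0.0/11 (H0) depth=11
  - 189.64.0.0/11 clear@11
  + 189.83.116.192/28 (H3) depth=28
  + 86.193.134.36/32 (H2) depth=32
  - 189.83.116.192/28 clear@28
  + 86.193.132.0/22 (H0) depth=22
  lookup 86.193.134.36: bits 01010110110000011000011000100100 walk d0:-→d1:-→d2:-→d3:-→d4:-→d5:-→d6:-→d7:-→d8:-→d9:-→d10:-→d11:-→d12:-→d13:-→d14:-→d15:-→d16:-→d17:-→d18:-→d19:-→d20:-→d21:-→d22:H0→d23:-→d24:-→d25:-→d26:-→d27:-→d28:-→d29:-→d30:-→d31:-→d32:H2 -> H2
  lookup 86.193.134.4: bits 01010110110000011000011000 walk d0:-→d1:-→d2:-→d3:-→d4:-→d5:-→d6:-→d7:-→d8:-→d9:-→d10:-→d11:-→d12:-→d13:-→d14:-→d15:-→d16:-→d17:-→d18:-→d19:-→d20:-→d21:-→d22:H0→d23:-→d24:-→d25:-→d26:- -> H0
  lookup 86.193.134.36: bits 01010110110000011000011000100100 walk d0:-→d1:-→d2:-→d3:-→d4:-→d5:-→d6:-→d7:-→d8:-→d9:-→d10:-→d11:-→d12:-→d13:-→d14:-→d15:-→d16:-→d17:-→d18:-→d19:-→d20:-→d21:-→d22:H0→d23:-→d24:-→d25:-→d26:-→d27:-→d28:-→d29:-→d30:-→d31:-→d32:H2 -> H2
  + 189.83.116.200/30 (H2) depth=30
  lookup 86.193.132.18: bits 0101011011000001100001 walk d0:-→d1:-→d2:-→d3:-→d4:-→d5:-→d6:-→d7:-→d8:-→d9:-→d10:-→d11:-→d12:-→d13:-→d14:-→d15:-→d16:-→d17:-→d18:-→d19:-→d20:-→d21:-→d22:H0 -> H0
  + 189.83.116.0/24 (H2) depth=24
  lookup 189.83.116.200: bits 101111010101001101110100110010 walk d0:-→d1:-→d2:-→d3:-→d4:-→d5:-→d6:-→d7:-→d8:-→d9:-→d10:-→d11:-→d12:-→d13:-→d14:-→d15:-→d16:-→d17:-→d18:-→d19:-→d20:-→d21:-→d22:-→d23:-→d24:H2→d25:-→d26:-→d27:-→d28:-→d29:-→d30:H2 -> H2
  + 189.83.0.0/17 (H0) depth=17
  lookup 189.83.116.201: bits 101111010101001101110100110010 walk d0:-→d1:-→d2:-→d3:-→d4:-→d5:-→d6:-→d7:-→d8:-→d9:-→d10:-→d11:-→d12:-→d13:-→d14:-→d15:-→d16:-→d17:H0→d18:-→d19:-→d20:-→d21:-→d22:-→d23:-→d24:H2→d25:-→d26:-→d27:-→d28:-→d29:-→d30:H2 -> H2
  - 189.83.0.0/17 clear@17
  lookup 86.193.132.0: bits 0101011011000001100001 walk d0:-→d1:-→d2:-→d3:-→d4:-→d5:-→d6:-→d7:-→d8:-→d9:-→d10:-→d11:-→d12:-→d13:-→d14:-→d15:-→d16:-→d17:-→d18:-→d19:-→d20:-→d21:-→d22:H0 -> H0
  lookup 189.83.116.1: bits 101111010101001101110100 walk d0:-→d1:-→d2:-→d3:-→d4:-→d5:-→d6:-→d7:-→d8:-→d9:-→d10:-→d11:-→d12:-→d13:-→d14:-→d15:-→d16:-→d17:-→d18:-→d19:-→d20:-→d21:-→d22:-→d23:-→d24:H2 -> H2
  + 189.83.116.202/32 (H4) depth=32
  lookup 86.193.132.1: bits 0101011011000001100001 walk d0:-→d1:-→d2:-→d3:-→d4:-→d5:-→d6:-→d7:-→d8:-→d9:-→d10:-→d11:-→d12:-→d13:-→d14:-→d15:-→d16:-→d17:-→d18:-→d19:-→d20:-→d21:-→d22:H0 -> H0
  + 189.83.116.0/24 (H1) depth=24
  + 189.80.0.0/12 (H2) depth=12
  + 80.0.0.0/4 (H3) depth=4
  lookup 189.83.116.200: bits 101111010101001101110100110010 walk d0:-→d1:-→d2:-→d3:-→d4:-→d5:-→d6:-→d7:-→d8:-→d9:-→d10:-→d11:-→d12:H2→d13:-→d14:-→d15:-→d16:-→d17:-→d18:-→d19:-→d20:-→d21:-→d22:-→d23:-→d24:H1→d25:-→d26:-→d27:-→d28:-→d29:-→d30:H2 -> H2
  lookup 189.83.116.202: bits 10111101010100110111010011001010 walk d0:-→d1:-→d2:-→d3:-→d4:-→d5:-→d6:-→d7:-→d8:-→d9:-→d10:-→d11:-→d12:H2→d13:-→d14:-→d15:-→d16:-→d17:-→d18:-→d19:-→d20:-→d21:-→d22:-→d23:-→d24:H1→d25:-→d26:-→d27:-→d28:-→d29:-→d30:H2→d31:-→d32:H4 -> H4
  + 136.240.124.219/32 (H2) depth=32
  + 86.193.128.0/20 (H0) depth=20
  + 86.193.134.0/24 (H0) depth=24

== LOOKUPS ==
["H2","H0","H2","H0","H2","H2","H0","H2","H0","H2","H4"]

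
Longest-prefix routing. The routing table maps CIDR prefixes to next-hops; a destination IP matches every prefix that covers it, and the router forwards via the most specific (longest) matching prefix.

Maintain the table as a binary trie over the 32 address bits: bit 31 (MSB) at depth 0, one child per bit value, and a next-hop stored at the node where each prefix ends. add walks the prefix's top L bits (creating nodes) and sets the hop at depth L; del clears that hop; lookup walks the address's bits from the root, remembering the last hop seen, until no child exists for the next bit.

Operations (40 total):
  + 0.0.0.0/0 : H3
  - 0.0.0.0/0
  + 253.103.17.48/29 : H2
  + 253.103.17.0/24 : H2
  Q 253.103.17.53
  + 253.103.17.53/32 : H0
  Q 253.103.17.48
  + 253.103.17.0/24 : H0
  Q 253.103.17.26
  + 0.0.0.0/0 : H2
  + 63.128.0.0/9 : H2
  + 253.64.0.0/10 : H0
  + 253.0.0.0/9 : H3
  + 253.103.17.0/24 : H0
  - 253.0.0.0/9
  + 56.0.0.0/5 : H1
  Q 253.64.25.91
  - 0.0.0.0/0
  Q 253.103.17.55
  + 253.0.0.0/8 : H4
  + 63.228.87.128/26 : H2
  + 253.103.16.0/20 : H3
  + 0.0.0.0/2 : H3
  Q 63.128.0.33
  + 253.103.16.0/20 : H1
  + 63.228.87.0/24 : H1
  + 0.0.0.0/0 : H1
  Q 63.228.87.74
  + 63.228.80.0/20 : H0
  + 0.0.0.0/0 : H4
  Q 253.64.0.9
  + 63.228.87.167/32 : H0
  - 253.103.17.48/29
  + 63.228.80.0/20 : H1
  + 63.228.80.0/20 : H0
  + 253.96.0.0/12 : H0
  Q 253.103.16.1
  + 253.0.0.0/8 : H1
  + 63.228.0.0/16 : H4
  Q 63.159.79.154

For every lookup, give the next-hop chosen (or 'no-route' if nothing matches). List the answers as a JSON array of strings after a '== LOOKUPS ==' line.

Trace:
  add 0.0.0.0/0 -> H3 at depth 0
  del 0.0.0.0/0 (clear depth 0)
  add 253.103.17.48/29 -> H2 at depth 29
  add 253.103.17.0/24 -> H2 at depth 24
  ? 253.103.17.53  path d0:-→d1:-→d2:-→d3:-→d4:-→d5:-→d6:-→d7:-→d8:-→d9:-→d10:-→d11:-→d12:-→d13:-→d14:-→d15:-→d16:-→d17:-→d18:-→d19:-→d20:-→d21:-→d22:-→d23:-→d24:H2→d25:-→d26:-→d27:-→d28:-→d29:H2  best=H2
  add 253.103.17.53/32 -> H0 at depth 32
  ? 253.103.17.48  path d0:-→d1:-→d2:-→d3:-→d4:-→d5:-→d6:-→d7:-→d8:-→d9:-→d10:-→d11:-→d12:-→d13:-→d14:-→d15:-→d16:-→d17:-→d18:-→d19:-→d20:-→d21:-→d22:-→d23:-→d24:H2→d25:-→d26:-→d27:-→d28:-→d29:H2  best=H2
  add 253.103.17.0/24 -> H0 at depth 24
  ? 253.103.17.26  path d0:-→d1:-→d2:-→d3:-→d4:-→d5:-→d6:-→d7:-→d8:-→d9:-→d10:-→d11:-→d12:-→d13:-→d14:-→d15:-→d16:-→d17:-→d18:-→d19:-→d20:-→d21:-→d22:-→d23:-→d24:H0→d25:-→d26:-  best=H0
  add 0.0.0.0/0 -> H2 at depth 0
  add 63.128.0.0/9 -> H2 at depth 9
  add 253.64.0.0/10 -> H0 at depth 10
  add 253.0.0.0/9 -> H3 at depth 9
  add 253.103.17.0/24 -> H0 at depth 24
  del 253.0.0.0/9 (clear depth 9)
  add 56.0.0.0/5 -> H1 at depth 5
  ? 253.64.25.91  path d0:H2→d1:-→d2:-→d3:-→d4:-→d5:-→d6:-→d7:-→d8:-→d9:-→d10:H0  best=H0
  del 0.0.0.0/0 (clear depth 0)
  ? 253.103.17.55  path d0:-→d1:-→d2:-→d3:-→d4:-→d5:-→d6:-→d7:-→d8:-→d9:-→d10:H0→d11:-→d12:-→d13:-→d14:-→d15:-→d16:-→d17:-→d18:-→d19:-→d20:-→d21:-→d22:-→d23:-→d24:H0→d25:-→d26:-→d27:-→d28:-→d29:H2→d30:-  best=H2
  add 253.0.0.0/8 -> H4 at depth 8
  add 63.228.87.128/26 -> H2 at depth 26
  add 253.103.16.0/20 -> H3 at depth 20
  add 0.0.0.0/2 -> H3 at depth 2
  ? 63.128.0.33  path d0:-→d1:-→d2:H3→d3:-→d4:-→d5:H1→d6:-→d7:-→d8:-→d9:H2  best=H2
  add 253.103.16.0/20 -> H1 at depth 20
  add 63.228.87.0/24 -> H1 at depth 24
  add 0.0.0.0/0 -> H1 at depth 0
  ? 63.228.87.74  path d0:H1→d1:-→d2:H3→d3:-→d4:-→d5:H1→d6:-→d7:-→d8:-→d9:H2→d10:-→d11:-→d12:-→d13:-→d14:-→d15:-→d16:-→d17:-→d18:-→d19:-→d20:-→d21:-→d22:-→d23:-→d24:H1  best=H1
  add 63.228.80.0/20 -> H0 at depth 20
  add 0.0.0.0/0 -> H4 at depth 0
  ? 253.64.0.9  path d0:H4→d1:-→d2:-→d3:-→d4:-→d5:-→d6:-→d7:-→d8:H4→d9:-→d10:H0  best=H0
  add 63.228.87.167/32 -> H0 at depth 32
  del 253.103.17.48/29 (clear depth 29)
  add 63.228.80.0/20 -> H1 at depth 20
  add 63.228.80.0/20 -> H0 at depth 20
  add 253.96.0.0/12 -> H0 at depth 12
  ? 253.103.16.1  path d0:H4→d1:-→d2:-→d3:-→d4:-→d5:-→d6:-→d7:-→d8:H4→d9:-→d10:H0→d11:-→d12:H0→d13:-→d14:-→d15:-→d16:-→d17:-→d18:-→d19:-→d20:H1→d21:-→d22:-→d23:-  best=H1
  add 253.0.0.0/8 -> H1 at depth 8
  add 63.228.0.0/16 -> H4 at depth 16
  ? 63.159.79.154  path d0:H4→d1:-→d2:H3→d3:-→d4:-→d5:H1→d6:-→d7:-→d8:-→d9:H2  best=H2

== LOOKUPS ==
["H2","H2","H0","H0","H2","H2","H1","H0","H1","H2"]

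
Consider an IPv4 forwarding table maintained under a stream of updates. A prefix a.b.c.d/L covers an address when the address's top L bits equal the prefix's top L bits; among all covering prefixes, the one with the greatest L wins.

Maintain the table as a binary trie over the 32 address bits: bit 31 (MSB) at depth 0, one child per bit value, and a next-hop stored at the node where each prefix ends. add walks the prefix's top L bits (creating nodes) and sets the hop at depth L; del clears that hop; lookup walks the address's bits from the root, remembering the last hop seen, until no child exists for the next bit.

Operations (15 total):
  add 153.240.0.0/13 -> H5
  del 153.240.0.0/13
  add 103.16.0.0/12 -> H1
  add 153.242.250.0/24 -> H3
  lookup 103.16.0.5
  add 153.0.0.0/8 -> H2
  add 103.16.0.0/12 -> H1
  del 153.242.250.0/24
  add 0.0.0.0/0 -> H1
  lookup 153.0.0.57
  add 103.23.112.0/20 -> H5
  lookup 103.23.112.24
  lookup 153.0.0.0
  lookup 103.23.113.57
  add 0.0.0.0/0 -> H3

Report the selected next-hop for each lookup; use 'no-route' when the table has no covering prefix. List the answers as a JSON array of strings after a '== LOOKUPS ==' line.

Apply in order:
  add 153.240.0.0/13 -> H5 at depth 13
  - 153.240.0.0/13 clear@13
  add 103.16.0.0/12 -> H1 at depth 12
  add 153.242.250.0/24 -> H3 at depth 24
  Q 103.16.0.5: descend 011001110001 ; hops seen [H1] ; pick H1
  add 153.0.0.0/8 -> H2 at depth 8
  add 103.16.0.0/12 -> H1 at depth 12
  - 153.242.250.0/24 clear@24
  add 0.0.0.0/0 -> H1 at depth 0
  Q 153.0.0.57: descend 10011001 ; hops seen [H1,H2] ; pick H2
  add 103.23.112.0/20 -> H5 at depth 20
  Q 103.23.112.24: descend 01100111000101110111 ; hops seen [H1,H1,H5] ; pick H5
  Q 153.0.0.0: descend 10011001 ; hops seen [H1,H2] ; pick H2
  Q 103.23.113.57: descend 01100111000101110111 ; hops seen [H1,H1,H5] ; pick H5
  add 0.0.0.0/0 -> H3 at depth 0

== LOOKUPS ==
["H1","H2","H5","H2","H5"]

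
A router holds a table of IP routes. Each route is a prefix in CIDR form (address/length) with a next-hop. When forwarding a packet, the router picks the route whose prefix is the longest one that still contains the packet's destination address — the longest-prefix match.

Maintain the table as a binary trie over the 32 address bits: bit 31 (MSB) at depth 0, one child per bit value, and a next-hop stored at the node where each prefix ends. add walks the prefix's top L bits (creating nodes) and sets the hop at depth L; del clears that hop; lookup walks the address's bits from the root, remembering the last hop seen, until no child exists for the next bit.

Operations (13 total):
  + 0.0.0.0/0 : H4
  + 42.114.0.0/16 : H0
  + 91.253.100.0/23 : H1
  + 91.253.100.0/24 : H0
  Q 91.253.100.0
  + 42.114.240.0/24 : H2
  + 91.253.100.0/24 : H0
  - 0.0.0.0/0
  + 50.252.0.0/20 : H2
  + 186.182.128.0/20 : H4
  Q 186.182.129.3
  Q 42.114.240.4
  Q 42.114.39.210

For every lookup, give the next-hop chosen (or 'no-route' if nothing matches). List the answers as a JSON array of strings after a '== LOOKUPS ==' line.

Trace:
  add 0.0.0.0/0 -> H4 at depth 0
  add 42.114.0.0/16 -> H0 at depth 16
  add 91.253.100.0/23 -> H1 at depth 23
  add 91.253.100.0/24 -> H0 at depth 24
  Q 91.253.100.0: descend 010110111111110101100100 ; hops seen [H4,H1,H0] ; pick H0
  add 42.114.240.0/24 -> H2 at depth 24
  add 91.253.100.0/24 -> H0 at depth 24
  del 0.0.0.0/0 (clear depth 0)
  add 50.252.0.0/20 -> H2 at depth 20
  add 186.182.128.0/20 -> H4 at depth 20
  Q 186.182.129.3: descend 10111010101101101000 ; hops seen [H4] ; pick H4
  Q 42.114.240.4: descend 001010100111001011110000 ; hops seen [H0,H2] ; pick H2
  Q 42.114.39.210: descend 0010101001110010 ; hops seen [H0] ; pick H0

== LOOKUPS ==
["H0","H4","H2","H0"]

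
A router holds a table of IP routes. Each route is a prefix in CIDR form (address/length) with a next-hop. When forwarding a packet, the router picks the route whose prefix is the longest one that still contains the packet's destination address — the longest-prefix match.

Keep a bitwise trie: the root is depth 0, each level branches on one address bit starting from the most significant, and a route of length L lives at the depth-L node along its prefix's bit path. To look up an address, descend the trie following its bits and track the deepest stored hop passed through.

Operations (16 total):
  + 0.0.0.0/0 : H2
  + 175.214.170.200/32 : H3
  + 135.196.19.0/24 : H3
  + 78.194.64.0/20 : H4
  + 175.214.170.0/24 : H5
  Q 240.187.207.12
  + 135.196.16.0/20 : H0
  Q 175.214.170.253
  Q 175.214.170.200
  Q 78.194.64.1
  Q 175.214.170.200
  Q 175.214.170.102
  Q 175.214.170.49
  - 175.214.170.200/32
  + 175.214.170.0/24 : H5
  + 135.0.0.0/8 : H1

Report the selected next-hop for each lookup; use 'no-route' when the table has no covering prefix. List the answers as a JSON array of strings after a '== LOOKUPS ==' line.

Apply in order:
  add 0.0.0.0/0 -> H2 at depth 0
  add 175.214.170.200/32 -> H3 at depth 32
  add 135.196.19.0/24 -> H3 at depth 24
  add 78.194.64.0/20 -> H4 at depth 20
  add 175.214.170.0/24 -> H5 at depth 24
  ? 240.187.207.12  path d0:H2→d1:-  best=H2
  add 135.196.16.0/20 -> H0 at depth 20
  ? 175.214.170.253  path d0:H2→d1:-→d2:-→d3:-→d4:-→d5:-→d6:-→d7:-→d8:-→d9:-→d10:-→d11:-→d12:-→d13:-→d14:-→d15:-→d16:-→d17:-→d18:-→d19:-→d20:-→d21:-→d22:-→d23:-→d24:H5→d25:-→d26:-  best=H5
  ? 175.214.170.200  path d0:H2→d1:-→d2:-→d3:-→d4:-→d5:-→d6:-→d7:-→d8:-→d9:-→d10:-→d11:-→d12:-→d13:-→d14:-→d15:-→d16:-→d17:-→d18:-→d19:-→d20:-→d21:-→d22:-→d23:-→d24:H5→d25:-→d26:-→d27:-→d28:-→d29:-→d30:-→d31:-→d32:H3  best=H3
  ? 78.194.64.1  path d0:H2→d1:-→d2:-→d3:-→d4:-→d5:-→d6:-→d7:-→d8:-→d9:-→d10:-→d11:-→d12:-→d13:-→d14:-→d15:-→d16:-→d17:-→d18:-→d19:-→d20:H4  best=H4
  ? 175.214.170.200  path d0:H2→d1:-→d2:-→d3:-→d4:-→d5:-→d6:-→d7:-→d8:-→d9:-→d10:-→d11:-→d12:-→d13:-→d14:-→d15:-→d16:-→d17:-→d18:-→d19:-→d20:-→d21:-→d22:-→d23:-→d24:H5→d25:-→d26:-→d27:-→d28:-→d29:-→d30:-→d31:-→d32:H3  best=H3
  ? 175.214.170.102  path d0:H2→d1:-→d2:-→d3:-→d4:-→d5:-→d6:-→d7:-→d8:-→d9:-→d10:-→d11:-→d12:-→d13:-→d14:-→d15:-→d16:-→d17:-→d18:-→d19:-→d20:-→d21:-→d22:-→d23:-→d24:H5  best=H5
  ? 175.214.170.49  path d0:H2→d1:-→d2:-→d3:-→d4:-→d5:-→d6:-→d7:-→d8:-→d9:-→d10:-→d11:-→d12:-→d13:-→d14:-→d15:-→d16:-→d17:-→d18:-→d19:-→d20:-→d21:-→d22:-→d23:-→d24:H5  best=H5
  del 175.214.170.200/32 (clear depth 32)
  add 175.214.170.0/24 -> H5 at depth 24
  add 135.0.0.0/8 -> H1 at depth 8

== LOOKUPS ==
["H2","H5","H3","H4","H3","H5","H5"]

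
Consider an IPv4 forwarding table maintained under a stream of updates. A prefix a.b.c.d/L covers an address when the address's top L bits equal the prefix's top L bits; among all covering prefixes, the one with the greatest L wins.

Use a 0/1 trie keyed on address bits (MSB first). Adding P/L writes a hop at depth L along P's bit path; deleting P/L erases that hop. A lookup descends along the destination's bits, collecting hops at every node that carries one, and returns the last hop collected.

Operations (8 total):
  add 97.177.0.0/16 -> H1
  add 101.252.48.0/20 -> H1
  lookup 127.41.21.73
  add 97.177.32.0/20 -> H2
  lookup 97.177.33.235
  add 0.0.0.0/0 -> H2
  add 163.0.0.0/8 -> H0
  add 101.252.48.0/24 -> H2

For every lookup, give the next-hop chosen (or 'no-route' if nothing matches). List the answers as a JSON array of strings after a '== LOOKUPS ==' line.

Process each operation:
  add 97.177.0.0/16 -> H1 at depth 16
  add 101.252.48.0/20 -> H1 at depth 20
  Q 127.41.21.73: descend 011 ; hops seen [∅] ; pick no-route
  add 97.177.32.0/20 -> H2 at depth 20
  Q 97.177.33.235: descend 01100001101100010010 ; hops seen [H1,H2] ; pick H2
  add 0.0.0.0/0 -> H2 at depth 0
  add 163.0.0.0/8 -> H0 at depth 8
  add 101.252.48.0/24 -> H2 at depth 24

== LOOKUPS ==
["no-route","H2"]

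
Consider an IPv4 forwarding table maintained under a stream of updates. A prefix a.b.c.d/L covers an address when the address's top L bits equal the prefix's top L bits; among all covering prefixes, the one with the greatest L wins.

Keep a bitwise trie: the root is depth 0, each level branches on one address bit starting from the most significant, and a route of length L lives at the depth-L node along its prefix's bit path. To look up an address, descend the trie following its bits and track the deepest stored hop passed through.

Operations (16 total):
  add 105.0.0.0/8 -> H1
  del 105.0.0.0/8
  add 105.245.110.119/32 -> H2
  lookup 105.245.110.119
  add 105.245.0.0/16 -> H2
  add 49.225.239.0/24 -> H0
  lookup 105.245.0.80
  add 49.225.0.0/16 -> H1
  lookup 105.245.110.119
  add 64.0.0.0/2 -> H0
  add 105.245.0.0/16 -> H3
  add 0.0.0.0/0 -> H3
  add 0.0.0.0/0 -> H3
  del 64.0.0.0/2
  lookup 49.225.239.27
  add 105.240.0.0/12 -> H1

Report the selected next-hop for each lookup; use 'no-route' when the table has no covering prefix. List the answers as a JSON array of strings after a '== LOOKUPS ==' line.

Process each operation:
  + 105.0.0.0/8 (H1) depth=8
  del 105.0.0.0/8 (clear depth 8)
  + 105.245.110.119/32 (H2) depth=32
  ? 105.245.110.119  path d0:-→d1:-→d2:-→d3:-→d4:-→d5:-→d6:-→d7:-→d8:-→d9:-→d10:-→d11:-→d12:-→d13:-→d14:-→d15:-→d16:-→d17:-→d18:-→d19:-→d20:-→d21:-→d22:-→d23:-→d24:-→d25:-→d26:-→d27:-→d28:-→d29:-→d30:-→d31:-→d32:H2  best=H2
  + 105.245.0.0/16 (H2) depth=16
  + 49.225.239.0/24 (H0) depth=24
  ? 105.245.0.80  path d0:-→d1:-→d2:-→d3:-→d4:-→d5:-→d6:-→d7:-→d8:-→d9:-→d10:-→d11:-→d12:-→d13:-→d14:-→d15:-→d16:H2→d17:-  best=H2
  + 49.225.0.0/16 (H1) depth=16
  ? 105.245.110.119  path d0:-→d1:-→d2:-→d3:-→d4:-→d5:-→d6:-→d7:-→d8:-→d9:-→d10:-→d11:-→d12:-→d13:-→d14:-→d15:-→d16:H2→d17:-→d18:-→d19:-→d20:-→d21:-→d22:-→d23:-→d24:-→d25:-→d26:-→d27:-→d28:-→d29:-→d30:-→d31:-→d32:H2  best=H2
  + 64.0.0.0/2 (H0) depth=2
  + 105.245.0.0/16 (H3) depth=16
  + 0.0.0.0/0 (H3) depth=0
  + 0.0.0.0/0 (H3) depth=0
  del 64.0.0.0/2 (clear depth 2)
  ? 49.225.239.27  path d0:H3→d1:-→d2:-→d3:-→d4:-→d5:-→d6:-→d7:-→d8:-→d9:-→d10:-→d11:-→d12:-→d13:-→d14:-→d15:-→d16:H1→d17:-→d18:-→d19:-→d20:-→d21:-→d22:-→d23:-→d24:H0  best=H0
  + 105.240.0.0/12 (H1) depth=12

== LOOKUPS ==
["H2","H2","H2","H0"]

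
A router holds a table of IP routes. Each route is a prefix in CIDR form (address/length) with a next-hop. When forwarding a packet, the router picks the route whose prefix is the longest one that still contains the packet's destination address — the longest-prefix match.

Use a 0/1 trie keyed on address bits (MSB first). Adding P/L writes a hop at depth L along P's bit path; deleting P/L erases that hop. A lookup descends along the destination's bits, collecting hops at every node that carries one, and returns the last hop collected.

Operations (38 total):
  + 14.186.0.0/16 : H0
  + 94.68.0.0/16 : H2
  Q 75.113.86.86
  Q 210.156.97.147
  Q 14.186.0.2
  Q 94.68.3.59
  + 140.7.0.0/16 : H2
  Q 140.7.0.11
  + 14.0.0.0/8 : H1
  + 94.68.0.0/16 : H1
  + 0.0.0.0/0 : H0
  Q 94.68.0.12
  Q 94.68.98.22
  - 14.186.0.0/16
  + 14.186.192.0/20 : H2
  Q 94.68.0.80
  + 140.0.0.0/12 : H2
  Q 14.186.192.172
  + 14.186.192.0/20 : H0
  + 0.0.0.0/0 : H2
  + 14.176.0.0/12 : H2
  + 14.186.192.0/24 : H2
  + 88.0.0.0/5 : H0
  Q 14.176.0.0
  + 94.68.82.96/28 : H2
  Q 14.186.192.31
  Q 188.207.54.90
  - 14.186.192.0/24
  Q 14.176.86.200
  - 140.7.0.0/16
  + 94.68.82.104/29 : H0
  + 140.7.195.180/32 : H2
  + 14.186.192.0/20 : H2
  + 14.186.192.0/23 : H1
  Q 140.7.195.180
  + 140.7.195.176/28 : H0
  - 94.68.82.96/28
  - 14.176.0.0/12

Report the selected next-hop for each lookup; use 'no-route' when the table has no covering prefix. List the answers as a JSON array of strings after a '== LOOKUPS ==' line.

Apply in order:
  add 14.186.0.0/16 -> H0 at depth 16
  add 94.68.0.0/16 -> H2 at depth 16
  lookup 75.113.86.86: bits 010 walk d0:-→d1:-→d2:-→d3:- -> no-route
  lookup 210.156.97.147: bits ε walk d0:- -> no-route
  lookup 14.186.0.2: bits 0000111010111010 walk d0:-→d1:-→d2:-→d3:-→d4:-→d5:-→d6:-→d7:-→d8:-→d9:-→d10:-→d11:-→d12:-→d13:-→d14:-→d15:-→d16:H0 -> H0
  lookup 94.68.3.59: bits 0101111001000100 walk d0:-→d1:-→d2:-→d3:-→d4:-→d5:-→d6:-→d7:-→d8:-→d9:-→d10:-→d11:-→d12:-→d13:-→d14:-→d15:-→d16:H2 -> H2
  add 140.7.0.0/16 -> H2 at depth 16
  lookup 140.7.0.11: bits 1000110000000111 walk d0:-→d1:-→d2:-→d3:-→d4:-→d5:-→d6:-→d7:-→d8:-→d9:-→d10:-→d11:-→d12:-→d13:-→d14:-→d15:-→d16:H2 -> H2
  add 14.0.0.0/8 -> H1 at depth 8
  add 94.68.0.0/16 -> H1 at depth 16
  add 0.0.0.0/0 -> H0 at depth 0
  lookup 94.68.0.12: bits 0101111001000100 walk d0:H0→d1:-→d2:-→d3:-→d4:-→d5:-→d6:-→d7:-→d8:-→d9:-→d10:-→d11:-→d12:-→d13:-→d14:-→d15:-→d16:H1 -> H1
  lookup 94.68.98.22: bits 0101111001000100 walk d0:H0→d1:-→d2:-→d3:-→d4:-→d5:-→d6:-→d7:-→d8:-→d9:-→d10:-→d11:-→d12:-→d13:-→d14:-→d15:-→d16:H1 -> H1
  del 14.186.0.0/16 (clear depth 16)
  add 14.186.192.0/20 -> H2 at depth 20
  lookup 94.68.0.80: bits 0101111001000100 walk d0:H0→d1:-→d2:-→d3:-→d4:-→d5:-→d6:-→d7:-→d8:-→d9:-→d10:-→d11:-→d12:-→d13:-→d14:-→d15:-→d16:H1 -> H1
  add 140.0.0.0/12 -> H2 at depth 12
  lookup 14.186.192.172: bits 00001110101110101100 walk d0:H0→d1:-→d2:-→d3:-→d4:-→d5:-→d6:-→d7:-→d8:H1→d9:-→d10:-→d11:-→d12:-→d13:-→d14:-→d15:-→d16:-→d17:-→d18:-→d19:-→d20:H2 -> H2
  add 14.186.192.0/20 -> H0 at depth 20
  add 0.0.0.0/0 -> H2 at depth 0
  add 14.176.0.0/12 -> H2 at depth 12
  add 14.186.192.0/24 -> H2 at depth 24
  add 88.0.0.0/5 -> H0 at depth 5
  lookup 14.176.0.0: bits 000011101011 walk d0:H2→d1:-→d2:-→d3:-→d4:-→d5:-→d6:-→d7:-→d8:H1→d9:-→d10:-→d11:-→d12:H2 -> H2
  add 94.68.82.96/28 -> H2 at depth 28
  lookup 14.186.192.31: bits 000011101011101011000000 walk d0:H2→d1:-→d2:-→d3:-→d4:-→d5:-→d6:-→d7:-→d8:H1→d9:-→d10:-→d11:-→d12:H2→d13:-→d14:-→d15:-→d16:-→d17:-→d18:-→d19:-→d20:H0→d21:-→d22:-→d23:-→d24:H2 -> H2
  lookup 188.207.54.90: bits 10 walk d0:H2→d1:-→d2:- -> H2
  del 14.186.192.0/24 (clear depth 24)
  lookup 14.176.86.200: bits 000011101011 walk d0:H2→d1:-→d2:-→d3:-→d4:-→d5:-→d6:-→d7:-→d8:H1→d9:-→d10:-→d11:-→d12:H2 -> H2
  del 140.7.0.0/16 (clear depth 16)
  add 94.68.82.104/29 -> H0 at depth 29
  add 140.7.195.180/32 -> H2 at depth 32
  add 14.186.192.0/20 -> H2 at depth 20
  add 14.186.192.0/23 -> H1 at depth 23
  lookup 140.7.195.180: bits 10001100000001111100001110110100 walk d0:H2→d1:-→d2:-→d3:-→d4:-→d5:-→d6:-→d7:-→d8:-→d9:-→d10:-→d11:-→d12:H2→d13:-→d14:-→d15:-→d16:-→d17:-→d18:-→d19:-→d20:-→d21:-→d22:-→d23:-→d24:-→d25:-→d26:-→d27:-→d28:-→d29:-→d30:-→d31:-→d32:H2 -> H2
  add 140.7.195.176/28 -> H0 at depth 28
  del 94.68.82.96/28 (clear depth 28)
  del 14.176.0.0/12 (clear depth 12)

== LOOKUPS ==
["no-route","no-route","H0","H2","H2","H1","H1","H1","H2","H2","H2","H2","H2","H2"]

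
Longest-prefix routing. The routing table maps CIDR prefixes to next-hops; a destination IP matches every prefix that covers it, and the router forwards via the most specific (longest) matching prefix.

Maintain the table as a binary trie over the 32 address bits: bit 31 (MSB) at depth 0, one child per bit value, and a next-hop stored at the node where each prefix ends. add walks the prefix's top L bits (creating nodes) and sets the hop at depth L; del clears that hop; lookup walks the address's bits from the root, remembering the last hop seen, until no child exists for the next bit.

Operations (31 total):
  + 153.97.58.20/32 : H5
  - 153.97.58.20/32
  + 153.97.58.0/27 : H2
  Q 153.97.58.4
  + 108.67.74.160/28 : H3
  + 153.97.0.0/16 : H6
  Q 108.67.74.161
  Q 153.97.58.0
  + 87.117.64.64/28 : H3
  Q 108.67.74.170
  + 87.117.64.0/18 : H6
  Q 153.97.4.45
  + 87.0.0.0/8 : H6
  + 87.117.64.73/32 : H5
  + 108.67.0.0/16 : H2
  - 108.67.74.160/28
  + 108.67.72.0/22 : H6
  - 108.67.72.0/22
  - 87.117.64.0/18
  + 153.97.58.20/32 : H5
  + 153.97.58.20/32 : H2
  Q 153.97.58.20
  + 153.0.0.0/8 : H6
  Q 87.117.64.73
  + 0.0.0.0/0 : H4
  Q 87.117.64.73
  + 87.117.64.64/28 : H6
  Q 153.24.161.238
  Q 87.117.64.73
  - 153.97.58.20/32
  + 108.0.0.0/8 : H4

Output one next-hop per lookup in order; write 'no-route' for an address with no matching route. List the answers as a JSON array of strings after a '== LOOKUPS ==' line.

Process each operation:
  add 153.97.58.20/32 -> H5 at depth 32
  - 153.97.58.20/32 clear@32
  add 153.97.58.0/27 -> H2 at depth 27
  Q 153.97.58.4: descend 100110010110000100111010000 ; hops seen [H2] ; pick H2
  add 108.67.74.160/28 -> H3 at depth 28
  add 153.97.0.0/16 -> H6 at depth 16
  Q 108.67.74.161: descend 0110110001000011010010101010 ; hops seen [H3] ; pick H3
  Q 153.97.58.0: descend 100110010110000100111010000 ; hops seen [H6,H2] ; pick H2
  add 87.117.64.64/28 -> H3 at depth 28
  Q 108.67.74.170: descend 0110110001000011010010101010 ; hops seen [H3] ; pick H3
  add 87.117.64.0/18 -> H6 at depth 18
  Q 153.97.4.45: descend 100110010110000100 ; hops seen [H6] ; pick H6
  add 87.0.0.0/8 -> H6 at depth 8
  add 87.117.64.73/32 -> H5 at depth 32
  add 108.67.0.0/16 -> H2 at depth 16
  - 108.67.74.160/28 clear@28
  add 108.67.72.0/22 -> H6 at depth 22
  - 108.67.72.0/22 clear@22
  - 87.117.64.0/18 clear@18
  add 153.97.58.20/32 -> H5 at depth 32
  add 153.97.58.20/32 -> H2 at depth 32
  Q 153.97.58.20: descend 10011001011000010011101000010100 ; hops seen [H6,H2,H2] ; pick H2
  add 153.0.0.0/8 -> H6 at depth 8
  Q 87.117.64.73: descend 01010111011101010100000001001001 ; hops seen [H6,H3,H5] ; pick H5
  add 0.0.0.0/0 -> H4 at depth 0
  Q 87.117.64.73: descend 01010111011101010100000001001001 ; hops seen [H4,H6,H3,H5] ; pick H5
  add 87.117.64.64/28 -> H6 at depth 28
  Q 153.24.161.238: descend 100110010 ; hops seen [H4,H6] ; pick H6
  Q 87.117.64.73: descend 01010111011101010100000001001001 ; hops seen [H4,H6,H6,H5] ; pick H5
  - 153.97.58.20/32 clear@32
  add 108.0.0.0/8 -> H4 at depth 8

== LOOKUPS ==
["H2","H3","H2","H3","H6","H2","H5","H5","H6","H5"]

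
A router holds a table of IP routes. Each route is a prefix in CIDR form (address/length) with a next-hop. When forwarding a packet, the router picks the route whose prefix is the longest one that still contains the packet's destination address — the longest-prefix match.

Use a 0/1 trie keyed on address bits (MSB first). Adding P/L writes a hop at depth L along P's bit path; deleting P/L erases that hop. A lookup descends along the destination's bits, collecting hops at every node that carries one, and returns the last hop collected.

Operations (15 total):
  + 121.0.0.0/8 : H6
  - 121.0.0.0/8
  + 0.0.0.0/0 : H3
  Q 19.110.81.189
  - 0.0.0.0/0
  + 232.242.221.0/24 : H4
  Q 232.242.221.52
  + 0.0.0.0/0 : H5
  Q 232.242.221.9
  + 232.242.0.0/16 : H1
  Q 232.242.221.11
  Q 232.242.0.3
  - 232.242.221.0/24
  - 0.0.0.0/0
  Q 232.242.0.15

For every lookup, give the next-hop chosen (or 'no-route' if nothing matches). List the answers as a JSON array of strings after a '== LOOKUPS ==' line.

Apply in order:
  + 121.0.0.0/8 (H6) depth=8
  - 121.0.0.0/8 clear@8
  + 0.0.0.0/0 (H3) depth=0
  Q 19.110.81.189: descend 0 ; hops seen [H3] ; pick H3
  - 0.0.0.0/0 clear@0
  + 232.242.221.0/24 (H4) depth=24
  Q 232.242.221.52: descend 111010001111001011011101 ; hops seen [H4] ; pick H4
  + 0.0.0.0/0 (H5) depth=0
  Q 232.242.221.9: descend 111010001111001011011101 ; hops seen [H5,H4] ; pick H4
  + 232.242.0.0/16 (H1) depth=16
  Q 232.242.221.11: descend 111010001111001011011101 ; hops seen [H5,H1,H4] ; pick H4
  Q 232.242.0.3: descend 1110100011110010 ; hops seen [H5,H1] ; pick H1
  - 232.242.221.0/24 clear@24
  - 0.0.0.0/0 clear@0
  Q 232.242.0.15: descend 1110100011110010 ; hops seen [H1] ; pick H1

== LOOKUPS ==
["H3","H4","H4","H4","H1","H1"]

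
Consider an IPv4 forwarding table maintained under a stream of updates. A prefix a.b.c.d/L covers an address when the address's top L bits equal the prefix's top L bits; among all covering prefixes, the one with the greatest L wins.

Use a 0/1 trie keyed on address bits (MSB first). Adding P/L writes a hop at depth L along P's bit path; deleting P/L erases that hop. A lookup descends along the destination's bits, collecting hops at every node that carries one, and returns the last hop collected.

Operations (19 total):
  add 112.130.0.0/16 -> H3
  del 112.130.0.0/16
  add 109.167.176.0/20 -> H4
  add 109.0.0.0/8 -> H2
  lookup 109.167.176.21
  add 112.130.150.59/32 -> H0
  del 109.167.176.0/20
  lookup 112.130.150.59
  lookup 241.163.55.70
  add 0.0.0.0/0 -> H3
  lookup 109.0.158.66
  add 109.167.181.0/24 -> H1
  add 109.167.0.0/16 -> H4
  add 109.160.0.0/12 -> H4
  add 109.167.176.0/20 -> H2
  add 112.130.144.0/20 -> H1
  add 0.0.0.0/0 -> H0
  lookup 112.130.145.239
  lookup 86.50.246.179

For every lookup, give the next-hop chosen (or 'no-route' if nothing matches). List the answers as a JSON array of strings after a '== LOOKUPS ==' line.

Process each operation:
  add 112.130.0.0/16 -> H3 at depth 16
  del 112.130.0.0/16 (clear depth 16)
  add 109.167.176.0/20 -> H4 at depth 20
  add 109.0.0.0/8 -> H2 at depth 8
  Q 109.167.176.21: descend 01101101101001111011 ; hops seen [H2,H4] ; pick H4
  add 112.130.150.59/32 -> H0 at depth 32
  del 109.167.176.0/20 (clear depth 20)
  Q 112.130.150.59: descend 01110000100000101001011000111011 ; hops seen [H0] ; pick H0
  Q 241.163.55.70: descend ε ; hops seen [∅] ; pick no-route
  add 0.0.0.0/0 -> H3 at depth 0
  Q 109.0.158.66: descend 01101101 ; hops seen [H3,H2] ; pick H2
  add 109.167.181.0/24 -> H1 at depth 24
  add 109.167.0.0/16 -> H4 at depth 16
  add 109.160.0.0/12 -> H4 at depth 12
  add 109.167.176.0/20 -> H2 at depth 20
  add 112.130.144.0/20 -> H1 at depth 20
  add 0.0.0.0/0 -> H0 at depth 0
  Q 112.130.145.239: descend 011100001000001010010 ; hops seen [H0,H1] ; pick H1
  Q 86.50.246.179: descend 01 ; hops seen [H0] ; pick H0

== LOOKUPS ==
["H4","H0","no-route","H2","H1","H0"]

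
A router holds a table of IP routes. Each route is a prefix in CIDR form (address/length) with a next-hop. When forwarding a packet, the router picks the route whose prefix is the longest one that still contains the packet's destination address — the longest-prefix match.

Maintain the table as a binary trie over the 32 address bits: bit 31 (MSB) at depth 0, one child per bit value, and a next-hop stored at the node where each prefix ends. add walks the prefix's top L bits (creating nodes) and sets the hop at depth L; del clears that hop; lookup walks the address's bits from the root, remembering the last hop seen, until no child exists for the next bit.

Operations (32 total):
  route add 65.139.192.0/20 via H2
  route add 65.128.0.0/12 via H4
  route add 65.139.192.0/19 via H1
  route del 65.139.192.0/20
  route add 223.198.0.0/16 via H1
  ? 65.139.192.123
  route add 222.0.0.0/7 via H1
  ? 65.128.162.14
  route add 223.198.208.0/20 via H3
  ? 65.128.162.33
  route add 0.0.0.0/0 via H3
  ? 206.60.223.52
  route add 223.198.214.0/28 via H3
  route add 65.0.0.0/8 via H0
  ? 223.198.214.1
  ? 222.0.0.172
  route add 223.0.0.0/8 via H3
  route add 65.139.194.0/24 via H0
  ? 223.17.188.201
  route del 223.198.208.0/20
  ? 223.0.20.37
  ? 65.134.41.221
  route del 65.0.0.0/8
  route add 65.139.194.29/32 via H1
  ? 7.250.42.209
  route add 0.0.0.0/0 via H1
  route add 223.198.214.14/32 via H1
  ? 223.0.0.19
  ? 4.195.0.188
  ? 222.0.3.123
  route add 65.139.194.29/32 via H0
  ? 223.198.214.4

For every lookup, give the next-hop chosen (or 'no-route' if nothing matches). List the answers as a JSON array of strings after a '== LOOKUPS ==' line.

Apply in order:
  + 65.139.192.0/20 (H2) depth=20
  + 65.128.0.0/12 (H4) depth=12
  + 65.139.192.0/19 (H1) depth=19
  del 65.139.192.0/20 (clear depth 20)
  + 223.198.0.0/16 (H1) depth=16
  lookup 65.139.192.123: bits 01000001100010111100 walk d0:-→d1:-→d2:-→d3:-→d4:-→d5:-→d6:-→d7:-→d8:-→d9:-→d10:-→d11:-→d12:H4→d13:-→d14:-→d15:-→d16:-→d17:-→d18:-→d19:H1→d20:- -> H1
  + 222.0.0.0/7 (H1) depth=7
  lookup 65.128.162.14: bits 010000011000 walk d0:-→d1:-→d2:-→d3:-→d4:-→d5:-→d6:-→d7:-→d8:-→d9:-→d10:-→d11:-→d12:H4 -> H4
  + 223.198.208.0/20 (H3) depth=20
  lookup 65.128.162.33: bits 010000011000 walk d0:-→d1:-→d2:-→d3:-→d4:-→d5:-→d6:-→d7:-→d8:-→d9:-→d10:-→d11:-→d12:H4 -> H4
  + 0.0.0.0/0 (H3) depth=0
  lookup 206.60.223.52: bits 110 walk d0:H3→d1:-→d2:-→d3:- -> H3
  + 223.198.214.0/28 (H3) depth=28
  + 65.0.0.0/8 (H0) depth=8
  lookup 223.198.214.1: bits 1101111111000110110101100000 walk d0:H3→d1:-→d2:-→d3:-→d4:-→d5:-→d6:-→d7:H1→d8:-→d9:-→d10:-→d11:-→d12:-→d13:-→d14:-→d15:-→d16:H1→d17:-→d18:-→d19:-→d20:H3→d21:-→d22:-→d23:-→d24:-→d25:-→d26:-→d27:-→d28:H3 -> H3
  lookup 222.0.0.172: bits 1101111 walk d0:H3→d1:-→d2:-→d3:-→d4:-→d5:-→d6:-→d7:H1 -> H1
  + 223.0.0.0/8 (H3) depth=8
  + 65.139.194.0/24 (H0) depth=24
  lookup 223.17.188.201: bits 11011111 walk d0:H3→d1:-→d2:-→d3:-→d4:-→d5:-→d6:-→d7:H1→d8:H3 -> H3
  del 223.198.208.0/20 (clear depth 20)
  lookup 223.0.20.37: bits 11011111 walk d0:H3→d1:-→d2:-→d3:-→d4:-→d5:-→d6:-→d7:H1→d8:H3 -> H3
  lookup 65.134.41.221: bits 010000011000 walk d0:H3→d1:-→d2:-→d3:-→d4:-→d5:-→d6:-→d7:-→d8:H0→d9:-→d10:-→d11:-→d12:H4 -> H4
  del 65.0.0.0/8 (clear depth 8)
  + 65.139.194.29/32 (H1) depth=32
  lookup 7.250.42.209: bits 0 walk d0:H3→d1:- -> H3
  + 0.0.0.0/0 (H1) depth=0
  + 223.198.214.14/32 (H1) depth=32
  lookup 223.0.0.19: bits 11011111 walk d0:H1→d1:-→d2:-→d3:-→d4:-→d5:-→d6:-→d7:H1→d8:H3 -> H3
  lookup 4.195.0.188: bits 0 walk d0:H1→d1:- -> H1
  lookup 222.0.3.123: bits 1101111 walk d0:H1→d1:-→d2:-→d3:-→d4:-→d5:-→d6:-→d7:H1 -> H1
  + 65.139.194.29/32 (H0) depth=32
  lookup 223.198.214.4: bits 1101111111000110110101100000 walk d0:H1→d1:-→d2:-→d3:-→d4:-→d5:-→d6:-→d7:H1→d8:H3→d9:-→d10:-→d11:-→d12:-→d13:-→d14:-→d15:-→d16:H1→d17:-→d18:-→d19:-→d20:-→d21:-→d22:-→d23:-→d24:-→d25:-→d26:-→d27:-→d28:H3 -> H3

== LOOKUPS ==
["H1","H4","H4","H3","H3","H1","H3","H3","H4","H3","H3","H1","H1","H3"]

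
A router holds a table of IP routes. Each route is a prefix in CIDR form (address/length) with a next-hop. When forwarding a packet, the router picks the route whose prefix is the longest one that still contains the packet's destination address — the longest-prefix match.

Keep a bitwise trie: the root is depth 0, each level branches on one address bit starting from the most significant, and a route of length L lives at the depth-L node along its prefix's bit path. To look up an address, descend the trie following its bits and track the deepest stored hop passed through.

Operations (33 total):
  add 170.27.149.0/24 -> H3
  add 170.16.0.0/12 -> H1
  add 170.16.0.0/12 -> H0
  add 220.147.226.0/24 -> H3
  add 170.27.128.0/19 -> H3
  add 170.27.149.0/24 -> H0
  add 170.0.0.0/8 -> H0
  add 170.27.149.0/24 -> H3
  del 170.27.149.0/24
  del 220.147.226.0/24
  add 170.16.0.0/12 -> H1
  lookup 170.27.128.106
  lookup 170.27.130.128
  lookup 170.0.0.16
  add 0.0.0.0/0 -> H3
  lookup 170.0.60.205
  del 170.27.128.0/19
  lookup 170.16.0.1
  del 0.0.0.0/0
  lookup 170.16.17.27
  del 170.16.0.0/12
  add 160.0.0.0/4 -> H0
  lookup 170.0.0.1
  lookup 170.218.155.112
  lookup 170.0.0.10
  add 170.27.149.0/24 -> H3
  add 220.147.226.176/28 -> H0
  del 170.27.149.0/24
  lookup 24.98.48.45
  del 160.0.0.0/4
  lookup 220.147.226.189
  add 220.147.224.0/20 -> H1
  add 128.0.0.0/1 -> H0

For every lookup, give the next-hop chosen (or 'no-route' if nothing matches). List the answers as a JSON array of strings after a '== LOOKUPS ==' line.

Trace:
  add 170.27.149.0/24 -> H3 at depth 24
  add 170.16.0.0/12 -> H1 at depth 12
  add 170.16.0.0/12 -> H0 at depth 12
  add 220.147.226.0/24 -> H3 at depth 24
  add 170.27.128.0/19 -> H3 at depth 19
  add 170.27.149.0/24 -> H0 at depth 24
  add 170.0.0.0/8 -> H0 at depth 8
  add 170.27.149.0/24 -> H3 at depth 24
  del 170.27.149.0/24 (clear depth 24)
  del 220.147.226.0/24 (clear depth 24)
  add 170.16.0.0/12 -> H1 at depth 12
  lookup 170.27.128.106: bits 1010101000011011100 walk d0:-→d1:-→d2:-→d3:-→d4:-→d5:-→d6:-→d7:-→d8:H0→d9:-→d10:-→d11:-→d12:H1→d13:-→d14:-→d15:-→d16:-→d17:-→d18:-→d19:H3 -> H3
  lookup 170.27.130.128: bits 1010101000011011100 walk d0:-→d1:-→d2:-→d3:-→d4:-→d5:-→d6:-→d7:-→d8:H0→d9:-→d10:-→d11:-→d12:H1→d13:-→d14:-→d15:-→d16:-→d17:-→d18:-→d19:H3 -> H3
  lookup 170.0.0.16: bits 10101010000 walk d0:-→d1:-→d2:-→d3:-→d4:-→d5:-→d6:-→d7:-→d8:H0→d9:-→d10:-→d11:- -> H0
  add 0.0.0.0/0 -> H3 at depth 0
  lookup 170.0.60.205: bits 10101010000 walk d0:H3→d1:-→d2:-→d3:-→d4:-→d5:-→d6:-→d7:-→d8:H0→d9:-→d10:-→d11:- -> H0
  del 170.27.128.0/19 (clear depth 19)
  lookup 170.16.0.1: bits 101010100001 walk d0:H3→d1:-→d2:-→d3:-→d4:-→d5:-→d6:-→d7:-→d8:H0→d9:-→d10:-→d11:-→d12:H1 -> H1
  del 0.0.0.0/0 (clear depth 0)
  lookup 170.16.17.27: bits 101010100001 walk d0:-→d1:-→d2:-→d3:-→d4:-→d5:-→d6:-→d7:-→d8:H0→d9:-→d10:-→d11:-→d12:H1 -> H1
  del 170.16.0.0/12 (clear depth 12)
  add 160.0.0.0/4 -> H0 at depth 4
  lookup 170.0.0.1: bits 10101010000 walk d0:-→d1:-→d2:-→d3:-→d4:H0→d5:-→d6:-→d7:-→d8:H0→d9:-→d10:-→d11:- -> H0
  lookup 170.218.155.112: bits 10101010 walk d0:-→d1:-→d2:-→d3:-→d4:H0→d5:-→d6:-→d7:-→d8:H0 -> H0
  lookup 170.0.0.10: bits 10101010000 walk d0:-→d1:-→d2:-→d3:-→d4:H0→d5:-→d6:-→d7:-→d8:H0→d9:-→d10:-→d11:- -> H0
  add 170.27.149.0/24 -> H3 at depth 24
  add 220.147.226.176/28 -> H0 at depth 28
  del 170.27.149.0/24 (clear depth 24)
  lookup 24.98.48.45: bits ε walk d0:- -> no-route
  del 160.0.0.0/4 (clear depth 4)
  lookup 220.147.226.189: bits 1101110010010011111000101011 walk d0:-→d1:-→d2:-→d3:-→d4:-→d5:-→d6:-→d7:-→d8:-→d9:-→d10:-→d11:-→d12:-→d13:-→d14:-→d15:-→d16:-→d17:-→d18:-→d19:-→d20:-→d21:-→d22:-→d23:-→d24:-→d25:-→d26:-→d27:-→d28:H0 -> H0
  add 220.147.224.0/20 -> H1 at depth 20
  add 128.0.0.0/1 -> H0 at depth 1

== LOOKUPS ==
["H3","H3","H0","H0","H1","H1","H0","H0","H0","no-route","H0"]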